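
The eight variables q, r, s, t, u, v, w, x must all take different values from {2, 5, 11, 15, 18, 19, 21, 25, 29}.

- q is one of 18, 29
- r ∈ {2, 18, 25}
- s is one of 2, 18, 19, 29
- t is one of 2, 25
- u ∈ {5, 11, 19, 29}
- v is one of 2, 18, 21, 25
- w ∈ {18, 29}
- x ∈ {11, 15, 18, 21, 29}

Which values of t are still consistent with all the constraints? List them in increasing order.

2, 25

The 2 variables q and w are confined to {18, 29}, which locks those values in; drop them from r, s, u, v, x.
The 2 variables r and t are confined to {2, 25}, which locks those values in; drop them from s, v.
That leaves s = 19. Remove 19 from u.
v has just one choice, so v = 21. Strike 21 from x.
No further eliminations apply; t can still be any of 2, 25.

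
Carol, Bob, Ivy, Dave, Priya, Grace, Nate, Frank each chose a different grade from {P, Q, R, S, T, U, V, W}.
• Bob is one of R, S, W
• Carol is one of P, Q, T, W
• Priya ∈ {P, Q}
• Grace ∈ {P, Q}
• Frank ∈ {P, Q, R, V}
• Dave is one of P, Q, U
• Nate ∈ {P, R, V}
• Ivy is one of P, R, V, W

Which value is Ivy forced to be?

The 8 variables draw from only 8 values {P, Q, R, S, T, U, V, W}, so each is used; only Bob can be S, hence Bob = S.
The 7 still-open variables draw from only 7 values {P, Q, R, T, U, V, W}, so each is used; only Carol can be T, hence Carol = T.
The 6 still-open variables draw from only 6 values {P, Q, R, U, V, W}, so each is used; only Dave can be U, hence Dave = U.
Among the 5 still-open variables, W fits only Ivy (and all 5 values in {P, Q, R, V, W} must be used), so Ivy = W.

W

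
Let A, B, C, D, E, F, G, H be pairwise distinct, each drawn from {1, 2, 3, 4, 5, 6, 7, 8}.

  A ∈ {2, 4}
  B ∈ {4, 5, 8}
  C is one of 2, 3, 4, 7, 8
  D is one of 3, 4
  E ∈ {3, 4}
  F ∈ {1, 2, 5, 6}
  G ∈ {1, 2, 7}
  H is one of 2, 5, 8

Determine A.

2

The 8 variables together cover exactly {1, 2, 3, 4, 5, 6, 7, 8} — 8 values for 8 variables — and 6 appears only in F's list, so F = 6.
The 7 still-open variables together cover exactly {1, 2, 3, 4, 5, 7, 8} — 7 values for 7 variables — and 1 appears only in G's list, so G = 1.
Among the 6 still-open variables, 7 fits only C (and all 6 values in {2, 3, 4, 5, 7, 8} must be used), so C = 7.
The 2 variables D and E are confined to {3, 4}, which locks those values in; drop them from A, B.
So A = 2.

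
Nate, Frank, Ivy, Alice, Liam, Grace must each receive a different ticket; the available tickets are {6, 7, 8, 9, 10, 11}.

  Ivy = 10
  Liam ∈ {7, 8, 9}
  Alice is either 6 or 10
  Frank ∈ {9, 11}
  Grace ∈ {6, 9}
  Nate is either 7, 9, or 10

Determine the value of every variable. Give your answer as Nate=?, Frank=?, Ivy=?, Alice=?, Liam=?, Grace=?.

Ivy must be 10 (only option left). So Nate, Alice can't be 10.
Alice's domain is down to {6}, so Alice = 6. Strike 6 from Grace.
Grace has just one choice, so Grace = 9. So Nate, Frank, Liam can't be 9.
Nate has just one choice, so Nate = 7. Eliminate 7 elsewhere: Liam.
That leaves Frank = 11.
Liam has just one choice, so Liam = 8.

Nate=7, Frank=11, Ivy=10, Alice=6, Liam=8, Grace=9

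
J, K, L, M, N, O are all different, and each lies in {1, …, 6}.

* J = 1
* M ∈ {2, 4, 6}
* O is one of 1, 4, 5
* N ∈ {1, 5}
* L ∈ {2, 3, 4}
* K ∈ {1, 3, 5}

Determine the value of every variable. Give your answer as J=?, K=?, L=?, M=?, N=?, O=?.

J=1, K=3, L=2, M=6, N=5, O=4

J's domain is down to {1}, so J = 1. Strike 1 from K, N, O.
That leaves N = 5. Strike 5 from K, O.
That leaves O = 4. So L, M can't be 4.
That leaves K = 3. Remove 3 from L.
L has just one choice, so L = 2. So M can't be 2.
M has just one choice, so M = 6.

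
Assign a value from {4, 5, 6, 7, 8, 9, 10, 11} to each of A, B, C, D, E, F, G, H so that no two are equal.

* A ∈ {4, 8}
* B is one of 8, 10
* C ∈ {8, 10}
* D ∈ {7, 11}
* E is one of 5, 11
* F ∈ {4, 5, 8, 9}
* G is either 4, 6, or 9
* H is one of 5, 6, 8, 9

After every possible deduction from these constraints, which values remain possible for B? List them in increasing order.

8, 10

The 8 variables draw from only 8 values {4, 5, 6, 7, 8, 9, 10, 11}, so each is used; only D can be 7, hence D = 7.
The 7 still-open variables together cover exactly {4, 5, 6, 8, 9, 10, 11} — 7 values for 7 variables — and 11 appears only in E's list, so E = 11.
B and C between them cover only {8, 10} — a naked pair. Remove those values from A, F, H.
A must be 4 (only option left). Eliminate 4 elsewhere: F, G.
No further eliminations apply; B can still be any of 8, 10.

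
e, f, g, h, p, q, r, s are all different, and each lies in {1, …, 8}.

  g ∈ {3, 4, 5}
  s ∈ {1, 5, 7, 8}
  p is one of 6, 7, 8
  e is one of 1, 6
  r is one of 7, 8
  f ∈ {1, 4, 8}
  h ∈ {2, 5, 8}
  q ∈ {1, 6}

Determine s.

5

The 8 variables draw from only 8 values {1, 2, 3, 4, 5, 6, 7, 8}, so each is used; only h can be 2, hence h = 2.
The 7 still-open variables together cover exactly {1, 3, 4, 5, 6, 7, 8} — 7 values for 7 variables — and 3 appears only in g's list, so g = 3.
The 6 still-open variables together cover exactly {1, 4, 5, 6, 7, 8} — 6 values for 6 variables — and 4 appears only in f's list, so f = 4.
The 5 still-open variables draw from only 5 values {1, 5, 6, 7, 8}, so each is used; only s can be 5, hence s = 5.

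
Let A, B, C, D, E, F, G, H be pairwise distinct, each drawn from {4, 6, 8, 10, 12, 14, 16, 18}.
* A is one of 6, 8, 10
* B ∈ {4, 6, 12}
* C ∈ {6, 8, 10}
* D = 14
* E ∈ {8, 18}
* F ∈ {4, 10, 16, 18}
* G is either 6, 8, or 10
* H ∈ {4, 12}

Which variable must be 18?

E

D has just one choice, so D = 14.
The 7 still-open variables draw from only 7 values {4, 6, 8, 10, 12, 16, 18}, so each is used; only F can be 16, hence F = 16.
The 6 still-open variables draw from only 6 values {4, 6, 8, 10, 12, 18}, so each is used; only E can be 18, hence E = 18.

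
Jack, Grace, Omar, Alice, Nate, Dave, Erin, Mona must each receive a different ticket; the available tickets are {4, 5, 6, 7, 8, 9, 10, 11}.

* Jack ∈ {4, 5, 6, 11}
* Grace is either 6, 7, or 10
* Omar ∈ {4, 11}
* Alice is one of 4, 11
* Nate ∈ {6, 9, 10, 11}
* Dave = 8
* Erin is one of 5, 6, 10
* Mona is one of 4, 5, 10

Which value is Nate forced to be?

9

Dave has just one choice, so Dave = 8.
The 7 still-open variables draw from only 7 values {4, 5, 6, 7, 9, 10, 11}, so each is used; only Grace can be 7, hence Grace = 7.
The 6 still-open variables together cover exactly {4, 5, 6, 9, 10, 11} — 6 values for 6 variables — and 9 appears only in Nate's list, so Nate = 9.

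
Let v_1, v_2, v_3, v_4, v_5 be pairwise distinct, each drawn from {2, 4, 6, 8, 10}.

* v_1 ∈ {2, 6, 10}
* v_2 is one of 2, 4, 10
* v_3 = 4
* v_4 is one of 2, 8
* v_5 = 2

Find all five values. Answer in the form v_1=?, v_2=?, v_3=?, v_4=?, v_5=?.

v_3 must be 4 (only option left). So v_2 can't be 4.
v_5's domain is down to {2}, so v_5 = 2. Remove 2 from v_1, v_2, v_4.
v_2 must be 10 (only option left). So v_1 can't be 10.
v_4's domain is down to {8}, so v_4 = 8.
That leaves v_1 = 6.

v_1=6, v_2=10, v_3=4, v_4=8, v_5=2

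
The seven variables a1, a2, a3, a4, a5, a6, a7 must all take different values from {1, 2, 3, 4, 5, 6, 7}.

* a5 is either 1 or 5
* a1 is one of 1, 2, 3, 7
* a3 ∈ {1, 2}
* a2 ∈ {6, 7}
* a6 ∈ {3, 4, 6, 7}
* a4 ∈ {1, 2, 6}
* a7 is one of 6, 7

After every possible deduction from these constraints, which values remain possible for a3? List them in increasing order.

The 7 variables draw from only 7 values {1, 2, 3, 4, 5, 6, 7}, so each is used; only a6 can be 4, hence a6 = 4.
The 6 still-open variables draw from only 6 values {1, 2, 3, 5, 6, 7}, so each is used; only a1 can be 3, hence a1 = 3.
The 5 still-open variables together cover exactly {1, 2, 5, 6, 7} — 5 values for 5 variables — and 5 appears only in a5's list, so a5 = 5.
The 2 variables a2 and a7 are confined to {6, 7}, which locks those values in; drop them from a4.
No further eliminations apply; a3 can still be any of 1, 2.

1, 2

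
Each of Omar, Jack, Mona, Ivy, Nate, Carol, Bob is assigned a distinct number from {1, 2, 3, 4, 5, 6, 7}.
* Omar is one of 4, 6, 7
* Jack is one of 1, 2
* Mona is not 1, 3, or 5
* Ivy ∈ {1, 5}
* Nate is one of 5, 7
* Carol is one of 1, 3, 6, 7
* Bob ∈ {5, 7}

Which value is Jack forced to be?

2

The 7 variables draw from only 7 values {1, 2, 3, 4, 5, 6, 7}, so each is used; only Carol can be 3, hence Carol = 3.
Nate and Bob share exactly the 2 values {5, 7}; by pigeonhole those values go to them, so strike 5, 7 from Omar, Mona, Ivy.
Ivy's domain is down to {1}, so Ivy = 1. Eliminate 1 elsewhere: Jack.
So Jack = 2.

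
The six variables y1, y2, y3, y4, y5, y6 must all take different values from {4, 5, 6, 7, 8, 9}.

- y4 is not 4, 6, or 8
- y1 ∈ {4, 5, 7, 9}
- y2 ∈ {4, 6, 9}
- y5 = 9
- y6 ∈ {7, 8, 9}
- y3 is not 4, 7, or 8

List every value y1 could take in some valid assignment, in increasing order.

y5 must be 9 (only option left). Remove 9 from y1, y2, y3, y4, y6.
The 5 still-open variables together cover exactly {4, 5, 6, 7, 8} — 5 values for 5 variables — and 8 appears only in y6's list, so y6 = 8.
No further eliminations apply; y1 can still be any of 4, 5, 7.

4, 5, 7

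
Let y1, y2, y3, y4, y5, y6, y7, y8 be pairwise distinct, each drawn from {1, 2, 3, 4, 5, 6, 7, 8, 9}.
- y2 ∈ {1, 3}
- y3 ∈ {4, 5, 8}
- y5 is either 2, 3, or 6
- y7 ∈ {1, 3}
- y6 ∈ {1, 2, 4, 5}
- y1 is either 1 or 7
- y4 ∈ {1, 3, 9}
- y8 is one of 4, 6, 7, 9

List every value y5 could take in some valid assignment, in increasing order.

y2 and y7 share exactly the 2 values {1, 3}; by pigeonhole those values go to them, so strike 1, 3 from y1, y4, y5, y6.
y1 has just one choice, so y1 = 7. So y8 can't be 7.
y4 must be 9 (only option left). Strike 9 from y8.
No further eliminations apply; y5 can still be any of 2, 6.

2, 6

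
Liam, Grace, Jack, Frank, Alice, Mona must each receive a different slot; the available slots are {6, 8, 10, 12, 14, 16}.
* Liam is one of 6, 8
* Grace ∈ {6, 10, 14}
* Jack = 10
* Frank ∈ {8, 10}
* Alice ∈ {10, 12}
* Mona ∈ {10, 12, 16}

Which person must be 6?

Jack must be 10 (only option left). Remove 10 from Grace, Frank, Alice, Mona.
Frank must be 8 (only option left). So Liam can't be 8.
So 6 goes to Liam.

Liam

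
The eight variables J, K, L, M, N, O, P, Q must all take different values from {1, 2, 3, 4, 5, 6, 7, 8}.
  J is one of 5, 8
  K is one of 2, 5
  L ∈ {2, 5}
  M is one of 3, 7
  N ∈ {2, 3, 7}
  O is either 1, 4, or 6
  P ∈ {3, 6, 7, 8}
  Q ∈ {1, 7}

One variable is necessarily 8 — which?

The 8 variables draw from only 8 values {1, 2, 3, 4, 5, 6, 7, 8}, so each is used; only O can be 4, hence O = 4.
The 7 still-open variables draw from only 7 values {1, 2, 3, 5, 6, 7, 8}, so each is used; only Q can be 1, hence Q = 1.
The 6 still-open variables draw from only 6 values {2, 3, 5, 6, 7, 8}, so each is used; only P can be 6, hence P = 6.
The 5 still-open variables together cover exactly {2, 3, 5, 7, 8} — 5 values for 5 variables — and 8 appears only in J's list, so J = 8.

J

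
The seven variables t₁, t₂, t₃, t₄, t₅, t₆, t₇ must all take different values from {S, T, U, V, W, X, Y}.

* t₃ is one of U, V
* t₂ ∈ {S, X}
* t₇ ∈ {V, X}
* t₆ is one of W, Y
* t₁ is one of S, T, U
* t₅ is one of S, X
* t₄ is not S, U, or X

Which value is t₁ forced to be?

T

t₂ and t₅ share exactly the 2 values {S, X}; by pigeonhole those values go to them, so strike S, X from t₁, t₇.
That leaves t₇ = V. Remove V from t₃, t₄.
That leaves t₃ = U. So t₁ can't be U.
So t₁ = T.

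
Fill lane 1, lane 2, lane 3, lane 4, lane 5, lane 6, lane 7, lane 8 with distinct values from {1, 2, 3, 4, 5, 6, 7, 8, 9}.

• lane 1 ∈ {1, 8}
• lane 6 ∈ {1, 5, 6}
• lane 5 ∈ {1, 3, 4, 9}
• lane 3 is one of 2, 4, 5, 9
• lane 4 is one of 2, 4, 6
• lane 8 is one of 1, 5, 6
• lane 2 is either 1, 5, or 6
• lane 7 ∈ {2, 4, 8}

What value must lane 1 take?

The 8 variables draw from only 8 values {1, 2, 3, 4, 5, 6, 8, 9}, so each is used; only lane 5 can be 3, hence lane 5 = 3.
Among the 7 still-open variables, 9 fits only lane 3 (and all 7 values in {1, 2, 4, 5, 6, 8, 9} must be used), so lane 3 = 9.
lane 2, lane 6, lane 8 between them cover only {1, 5, 6} — a naked triple. Remove those values from lane 1, lane 4.
So lane 1 = 8.

8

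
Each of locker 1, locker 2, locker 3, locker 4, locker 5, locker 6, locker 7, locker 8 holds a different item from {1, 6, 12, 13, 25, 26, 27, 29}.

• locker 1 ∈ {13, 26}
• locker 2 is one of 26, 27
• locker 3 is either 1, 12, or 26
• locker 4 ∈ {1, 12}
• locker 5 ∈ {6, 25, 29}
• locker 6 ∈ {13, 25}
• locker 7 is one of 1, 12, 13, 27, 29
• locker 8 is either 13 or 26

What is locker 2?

The 8 variables together cover exactly {1, 6, 12, 13, 25, 26, 27, 29} — 8 values for 8 variables — and 6 appears only in locker 5's list, so locker 5 = 6.
The 7 still-open variables together cover exactly {1, 12, 13, 25, 26, 27, 29} — 7 values for 7 variables — and 25 appears only in locker 6's list, so locker 6 = 25.
The 6 still-open variables together cover exactly {1, 12, 13, 26, 27, 29} — 6 values for 6 variables — and 29 appears only in locker 7's list, so locker 7 = 29.
The 5 still-open variables together cover exactly {1, 12, 13, 26, 27} — 5 values for 5 variables — and 27 appears only in locker 2's list, so locker 2 = 27.

27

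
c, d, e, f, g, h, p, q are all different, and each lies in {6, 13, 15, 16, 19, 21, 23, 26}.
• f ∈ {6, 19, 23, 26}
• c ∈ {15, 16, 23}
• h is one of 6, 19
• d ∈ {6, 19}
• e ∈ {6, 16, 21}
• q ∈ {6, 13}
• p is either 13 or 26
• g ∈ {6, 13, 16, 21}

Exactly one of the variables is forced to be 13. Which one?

q

The 8 variables together cover exactly {6, 13, 15, 16, 19, 21, 23, 26} — 8 values for 8 variables — and 15 appears only in c's list, so c = 15.
The 7 still-open variables draw from only 7 values {6, 13, 16, 19, 21, 23, 26}, so each is used; only f can be 23, hence f = 23.
The 6 still-open variables draw from only 6 values {6, 13, 16, 19, 21, 26}, so each is used; only p can be 26, hence p = 26.
The 2 variables d and h are confined to {6, 19}, which locks those values in; drop them from e, g, q.
So 13 goes to q.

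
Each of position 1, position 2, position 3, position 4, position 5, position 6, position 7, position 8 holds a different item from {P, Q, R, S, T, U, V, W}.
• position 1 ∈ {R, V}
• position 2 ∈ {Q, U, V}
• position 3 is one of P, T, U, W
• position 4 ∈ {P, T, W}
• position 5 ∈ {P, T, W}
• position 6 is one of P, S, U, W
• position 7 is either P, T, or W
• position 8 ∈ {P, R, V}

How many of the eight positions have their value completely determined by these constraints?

The 8 variables draw from only 8 values {P, Q, R, S, T, U, V, W}, so each is used; only position 2 can be Q, hence position 2 = Q.
The 7 still-open variables together cover exactly {P, R, S, T, U, V, W} — 7 values for 7 variables — and S appears only in position 6's list, so position 6 = S.
Among the 6 still-open variables, U fits only position 3 (and all 6 values in {P, R, T, U, V, W} must be used), so position 3 = U.
position 4, position 5, position 7 share exactly the 3 values {P, T, W}; by pigeonhole those values go to them, so strike P, T, W from position 8.
Determined: position 2=Q, position 3=U, position 6=S. The other positions each still have more than one consistent value. That makes 3.

3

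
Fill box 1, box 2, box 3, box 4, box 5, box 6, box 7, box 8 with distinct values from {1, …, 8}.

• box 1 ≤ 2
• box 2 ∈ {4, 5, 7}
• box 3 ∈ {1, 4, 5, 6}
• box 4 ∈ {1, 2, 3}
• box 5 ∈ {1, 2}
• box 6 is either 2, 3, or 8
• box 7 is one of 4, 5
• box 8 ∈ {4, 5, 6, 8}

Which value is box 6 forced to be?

The 8 variables together cover exactly {1, 2, 3, 4, 5, 6, 7, 8} — 8 values for 8 variables — and 7 appears only in box 2's list, so box 2 = 7.
box 1 and box 5 share exactly the 2 values {1, 2}; by pigeonhole those values go to them, so strike 1, 2 from box 3, box 4, box 6.
That leaves box 4 = 3. Eliminate 3 elsewhere: box 6.
So box 6 = 8.

8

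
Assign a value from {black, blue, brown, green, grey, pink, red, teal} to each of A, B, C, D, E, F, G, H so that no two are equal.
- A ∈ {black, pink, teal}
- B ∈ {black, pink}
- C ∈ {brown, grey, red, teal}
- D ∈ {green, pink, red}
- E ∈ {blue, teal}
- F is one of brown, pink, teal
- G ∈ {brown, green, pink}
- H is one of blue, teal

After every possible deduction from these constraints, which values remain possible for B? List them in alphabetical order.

Among the 8 variables, grey fits only C (and all 8 values in {black, blue, brown, green, grey, pink, red, teal} must be used), so C = grey.
Among the 7 still-open variables, red fits only D (and all 7 values in {black, blue, brown, green, pink, red, teal} must be used), so D = red.
Among the 6 still-open variables, green fits only G (and all 6 values in {black, blue, brown, green, pink, teal} must be used), so G = green.
The 5 still-open variables together cover exactly {black, blue, brown, pink, teal} — 5 values for 5 variables — and brown appears only in F's list, so F = brown.
E and H between them cover only {blue, teal} — a naked pair. Remove those values from A.
No further eliminations apply; B can still be any of black, pink.

black, pink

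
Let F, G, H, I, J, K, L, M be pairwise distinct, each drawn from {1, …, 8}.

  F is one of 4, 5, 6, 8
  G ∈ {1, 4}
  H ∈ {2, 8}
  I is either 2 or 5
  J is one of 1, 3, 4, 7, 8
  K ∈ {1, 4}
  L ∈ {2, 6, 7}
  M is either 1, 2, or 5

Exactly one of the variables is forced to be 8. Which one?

Among the 8 variables, 3 fits only J (and all 8 values in {1, 2, 3, 4, 5, 6, 7, 8} must be used), so J = 3.
Among the 7 still-open variables, 7 fits only L (and all 7 values in {1, 2, 4, 5, 6, 7, 8} must be used), so L = 7.
Among the 6 still-open variables, 6 fits only F (and all 6 values in {1, 2, 4, 5, 6, 8} must be used), so F = 6.
The 5 still-open variables together cover exactly {1, 2, 4, 5, 8} — 5 values for 5 variables — and 8 appears only in H's list, so H = 8.

H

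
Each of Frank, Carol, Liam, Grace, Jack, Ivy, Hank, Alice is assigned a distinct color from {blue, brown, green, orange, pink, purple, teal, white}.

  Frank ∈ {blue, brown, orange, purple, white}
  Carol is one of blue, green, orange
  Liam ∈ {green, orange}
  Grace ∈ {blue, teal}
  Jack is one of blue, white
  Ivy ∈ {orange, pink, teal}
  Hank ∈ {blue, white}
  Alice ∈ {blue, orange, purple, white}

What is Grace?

teal

Among the 8 variables, brown fits only Frank (and all 8 values in {blue, brown, green, orange, pink, purple, teal, white} must be used), so Frank = brown.
The 7 still-open variables draw from only 7 values {blue, green, orange, pink, purple, teal, white}, so each is used; only Ivy can be pink, hence Ivy = pink.
The 6 still-open variables together cover exactly {blue, green, orange, purple, teal, white} — 6 values for 6 variables — and purple appears only in Alice's list, so Alice = purple.
The 5 still-open variables draw from only 5 values {blue, green, orange, teal, white}, so each is used; only Grace can be teal, hence Grace = teal.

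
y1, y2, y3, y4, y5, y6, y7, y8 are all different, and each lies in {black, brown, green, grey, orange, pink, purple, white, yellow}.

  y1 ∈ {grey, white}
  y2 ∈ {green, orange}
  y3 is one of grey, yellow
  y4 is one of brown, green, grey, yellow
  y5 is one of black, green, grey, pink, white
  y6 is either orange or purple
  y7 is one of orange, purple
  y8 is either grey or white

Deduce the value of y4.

brown

y1 and y8 share exactly the 2 values {grey, white}; by pigeonhole those values go to them, so strike grey, white from y3, y4, y5.
That leaves y3 = yellow. Remove yellow from y4.
The 2 variables y6 and y7 are confined to {orange, purple}, which locks those values in; drop them from y2.
That leaves y2 = green. So y4, y5 can't be green.
So y4 = brown.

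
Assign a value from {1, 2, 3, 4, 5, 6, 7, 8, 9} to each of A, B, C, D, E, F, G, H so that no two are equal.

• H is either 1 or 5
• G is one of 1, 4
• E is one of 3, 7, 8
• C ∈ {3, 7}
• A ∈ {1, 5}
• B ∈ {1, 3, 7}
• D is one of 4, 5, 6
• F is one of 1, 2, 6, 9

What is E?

8

The 2 variables A and H are confined to {1, 5}, which locks those values in; drop them from B, D, F, G.
G's domain is down to {4}, so G = 4. Remove 4 from D.
That leaves D = 6. So F can't be 6.
The 2 variables B and C are confined to {3, 7}, which locks those values in; drop them from E.
So E = 8.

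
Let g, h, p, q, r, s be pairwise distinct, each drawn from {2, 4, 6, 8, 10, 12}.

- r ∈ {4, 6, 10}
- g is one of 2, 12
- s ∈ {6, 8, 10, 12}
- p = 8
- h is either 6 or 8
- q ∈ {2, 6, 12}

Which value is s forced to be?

10

p has just one choice, so p = 8. Remove 8 from h, s.
h must be 6 (only option left). Remove 6 from q, r, s.
The 4 still-open variables draw from only 4 values {2, 4, 10, 12}, so each is used; only r can be 4, hence r = 4.
The 3 still-open variables draw from only 3 values {2, 10, 12}, so each is used; only s can be 10, hence s = 10.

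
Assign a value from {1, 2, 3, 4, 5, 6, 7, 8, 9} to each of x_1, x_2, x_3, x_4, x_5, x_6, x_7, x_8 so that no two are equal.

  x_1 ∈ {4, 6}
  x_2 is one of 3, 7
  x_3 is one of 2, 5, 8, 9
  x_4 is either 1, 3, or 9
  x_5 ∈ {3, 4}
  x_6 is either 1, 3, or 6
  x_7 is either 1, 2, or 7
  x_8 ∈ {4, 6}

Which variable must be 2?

x_7

x_1 and x_8 between them cover only {4, 6} — a naked pair. Remove those values from x_5, x_6.
That leaves x_5 = 3. So x_2, x_4, x_6 can't be 3.
x_6 has just one choice, so x_6 = 1. Eliminate 1 elsewhere: x_4, x_7.
x_2 has just one choice, so x_2 = 7. Remove 7 from x_7.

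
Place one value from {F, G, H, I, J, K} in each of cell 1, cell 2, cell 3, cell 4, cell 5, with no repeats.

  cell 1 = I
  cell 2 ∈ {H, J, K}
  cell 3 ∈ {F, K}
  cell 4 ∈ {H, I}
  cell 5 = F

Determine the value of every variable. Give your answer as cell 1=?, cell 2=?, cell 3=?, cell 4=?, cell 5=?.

cell 1=I, cell 2=J, cell 3=K, cell 4=H, cell 5=F

cell 1 has just one choice, so cell 1 = I. Eliminate I elsewhere: cell 4.
That leaves cell 4 = H. So cell 2 can't be H.
cell 5's domain is down to {F}, so cell 5 = F. Eliminate F elsewhere: cell 3.
That leaves cell 3 = K. So cell 2 can't be K.
cell 2 must be J (only option left).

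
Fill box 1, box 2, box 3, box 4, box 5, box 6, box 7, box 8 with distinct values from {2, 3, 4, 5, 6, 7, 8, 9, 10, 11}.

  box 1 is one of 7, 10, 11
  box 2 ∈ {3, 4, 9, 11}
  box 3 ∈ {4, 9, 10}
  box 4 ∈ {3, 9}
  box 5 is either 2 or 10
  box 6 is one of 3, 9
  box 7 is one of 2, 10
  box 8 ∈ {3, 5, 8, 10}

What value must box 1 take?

7

box 4 and box 6 between them cover only {3, 9} — a naked pair. Remove those values from box 2, box 3, box 8.
The 2 variables box 5 and box 7 are confined to {2, 10}, which locks those values in; drop them from box 1, box 3, box 8.
box 3's domain is down to {4}, so box 3 = 4. So box 2 can't be 4.
box 2 has just one choice, so box 2 = 11. So box 1 can't be 11.
So box 1 = 7.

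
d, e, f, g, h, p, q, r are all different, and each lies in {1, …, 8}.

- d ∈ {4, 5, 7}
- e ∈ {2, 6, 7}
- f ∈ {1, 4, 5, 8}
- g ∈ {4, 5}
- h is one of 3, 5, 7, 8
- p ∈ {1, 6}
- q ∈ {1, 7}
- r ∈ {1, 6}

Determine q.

7

The 8 variables together cover exactly {1, 2, 3, 4, 5, 6, 7, 8} — 8 values for 8 variables — and 2 appears only in e's list, so e = 2.
Among the 7 still-open variables, 3 fits only h (and all 7 values in {1, 3, 4, 5, 6, 7, 8} must be used), so h = 3.
The 6 still-open variables together cover exactly {1, 4, 5, 6, 7, 8} — 6 values for 6 variables — and 8 appears only in f's list, so f = 8.
The 2 variables p and r are confined to {1, 6}, which locks those values in; drop them from q.
So q = 7.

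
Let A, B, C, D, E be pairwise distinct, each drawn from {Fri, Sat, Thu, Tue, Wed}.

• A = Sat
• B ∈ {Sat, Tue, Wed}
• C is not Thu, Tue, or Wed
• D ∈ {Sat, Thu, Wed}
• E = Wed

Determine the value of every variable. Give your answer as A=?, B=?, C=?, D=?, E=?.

A has just one choice, so A = Sat. So B, C, D can't be Sat.
C must be Fri (only option left).
That leaves E = Wed. So B, D can't be Wed.
B must be Tue (only option left).
D must be Thu (only option left).

A=Sat, B=Tue, C=Fri, D=Thu, E=Wed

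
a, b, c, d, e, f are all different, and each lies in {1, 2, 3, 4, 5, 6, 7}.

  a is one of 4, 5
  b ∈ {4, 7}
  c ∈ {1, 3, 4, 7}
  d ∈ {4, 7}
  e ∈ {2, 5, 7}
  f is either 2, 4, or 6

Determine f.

6

The 2 variables b and d are confined to {4, 7}, which locks those values in; drop them from a, c, e, f.
a has just one choice, so a = 5. Strike 5 from e.
That leaves e = 2. So f can't be 2.
So f = 6.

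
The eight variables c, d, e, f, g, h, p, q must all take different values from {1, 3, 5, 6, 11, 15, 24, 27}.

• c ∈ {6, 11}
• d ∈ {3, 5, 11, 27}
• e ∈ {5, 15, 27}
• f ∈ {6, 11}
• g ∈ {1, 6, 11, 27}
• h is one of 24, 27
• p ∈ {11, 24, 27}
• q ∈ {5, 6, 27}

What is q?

5

Among the 8 variables, 1 fits only g (and all 8 values in {1, 3, 5, 6, 11, 15, 24, 27} must be used), so g = 1.
Among the 7 still-open variables, 3 fits only d (and all 7 values in {3, 5, 6, 11, 15, 24, 27} must be used), so d = 3.
The 6 still-open variables draw from only 6 values {5, 6, 11, 15, 24, 27}, so each is used; only e can be 15, hence e = 15.
The 5 still-open variables together cover exactly {5, 6, 11, 24, 27} — 5 values for 5 variables — and 5 appears only in q's list, so q = 5.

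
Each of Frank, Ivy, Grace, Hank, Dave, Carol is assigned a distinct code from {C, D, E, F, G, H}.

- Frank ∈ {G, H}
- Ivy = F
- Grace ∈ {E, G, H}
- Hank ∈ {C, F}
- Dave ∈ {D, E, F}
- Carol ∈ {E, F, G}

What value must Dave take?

D

Ivy must be F (only option left). Remove F from Hank, Dave, Carol.
Hank's domain is down to {C}, so Hank = C.
The 4 still-open variables draw from only 4 values {D, E, G, H}, so each is used; only Dave can be D, hence Dave = D.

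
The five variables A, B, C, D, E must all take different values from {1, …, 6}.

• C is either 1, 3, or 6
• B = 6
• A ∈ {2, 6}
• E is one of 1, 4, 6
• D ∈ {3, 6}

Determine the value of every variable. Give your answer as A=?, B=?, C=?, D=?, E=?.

A=2, B=6, C=1, D=3, E=4

B's domain is down to {6}, so B = 6. Eliminate 6 elsewhere: A, C, D, E.
D has just one choice, so D = 3. Eliminate 3 elsewhere: C.
A has just one choice, so A = 2.
C's domain is down to {1}, so C = 1. Strike 1 from E.
E must be 4 (only option left).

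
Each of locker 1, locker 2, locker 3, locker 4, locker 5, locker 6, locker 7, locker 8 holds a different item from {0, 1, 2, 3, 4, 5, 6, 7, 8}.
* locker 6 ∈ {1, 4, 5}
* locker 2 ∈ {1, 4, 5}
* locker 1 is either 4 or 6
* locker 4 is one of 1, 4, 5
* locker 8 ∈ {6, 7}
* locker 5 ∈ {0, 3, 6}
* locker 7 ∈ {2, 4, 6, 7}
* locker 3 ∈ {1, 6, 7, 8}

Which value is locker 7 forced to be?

2

locker 2, locker 4, locker 6 between them cover only {1, 4, 5} — a naked triple. Remove those values from locker 1, locker 3, locker 7.
locker 1 must be 6 (only option left). Strike 6 from locker 3, locker 5, locker 7, locker 8.
That leaves locker 8 = 7. Eliminate 7 elsewhere: locker 3, locker 7.
So locker 7 = 2.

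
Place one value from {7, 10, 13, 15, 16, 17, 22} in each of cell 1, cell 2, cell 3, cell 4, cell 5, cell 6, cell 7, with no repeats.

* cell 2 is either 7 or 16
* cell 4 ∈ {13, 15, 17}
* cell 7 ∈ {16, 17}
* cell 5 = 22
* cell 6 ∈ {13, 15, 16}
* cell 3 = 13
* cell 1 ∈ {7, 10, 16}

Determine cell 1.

10

cell 3's domain is down to {13}, so cell 3 = 13. Eliminate 13 elsewhere: cell 4, cell 6.
That leaves cell 5 = 22.
Among the 5 still-open variables, 10 fits only cell 1 (and all 5 values in {7, 10, 15, 16, 17} must be used), so cell 1 = 10.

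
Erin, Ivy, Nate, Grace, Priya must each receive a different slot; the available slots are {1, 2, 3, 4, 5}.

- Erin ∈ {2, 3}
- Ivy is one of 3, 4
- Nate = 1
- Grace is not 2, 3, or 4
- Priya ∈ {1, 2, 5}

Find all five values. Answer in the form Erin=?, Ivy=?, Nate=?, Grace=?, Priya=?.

Nate has just one choice, so Nate = 1. Remove 1 from Grace, Priya.
Grace must be 5 (only option left). Strike 5 from Priya.
Priya has just one choice, so Priya = 2. Remove 2 from Erin.
Erin's domain is down to {3}, so Erin = 3. Strike 3 from Ivy.
That leaves Ivy = 4.

Erin=3, Ivy=4, Nate=1, Grace=5, Priya=2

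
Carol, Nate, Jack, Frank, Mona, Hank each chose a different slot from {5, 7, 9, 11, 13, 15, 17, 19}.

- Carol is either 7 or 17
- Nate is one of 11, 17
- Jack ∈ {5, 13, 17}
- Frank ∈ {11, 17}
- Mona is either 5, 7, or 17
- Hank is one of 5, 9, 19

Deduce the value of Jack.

The 2 variables Nate and Frank are confined to {11, 17}, which locks those values in; drop them from Carol, Jack, Mona.
Carol's domain is down to {7}, so Carol = 7. So Mona can't be 7.
Mona must be 5 (only option left). Strike 5 from Jack, Hank.
So Jack = 13.

13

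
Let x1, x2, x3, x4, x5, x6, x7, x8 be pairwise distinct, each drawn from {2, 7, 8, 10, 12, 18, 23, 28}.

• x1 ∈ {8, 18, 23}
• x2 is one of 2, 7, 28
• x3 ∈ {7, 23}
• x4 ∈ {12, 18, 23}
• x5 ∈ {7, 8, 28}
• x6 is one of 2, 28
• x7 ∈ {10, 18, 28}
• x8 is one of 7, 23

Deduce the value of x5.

8

The 8 variables together cover exactly {2, 7, 8, 10, 12, 18, 23, 28} — 8 values for 8 variables — and 10 appears only in x7's list, so x7 = 10.
Among the 7 still-open variables, 12 fits only x4 (and all 7 values in {2, 7, 8, 12, 18, 23, 28} must be used), so x4 = 12.
Among the 6 still-open variables, 18 fits only x1 (and all 6 values in {2, 7, 8, 18, 23, 28} must be used), so x1 = 18.
The 5 still-open variables draw from only 5 values {2, 7, 8, 23, 28}, so each is used; only x5 can be 8, hence x5 = 8.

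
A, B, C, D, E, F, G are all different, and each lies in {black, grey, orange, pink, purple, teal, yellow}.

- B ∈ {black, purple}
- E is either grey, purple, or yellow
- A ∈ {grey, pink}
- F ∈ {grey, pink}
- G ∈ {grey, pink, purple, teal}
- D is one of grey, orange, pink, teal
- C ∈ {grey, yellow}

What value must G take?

The 7 variables together cover exactly {black, grey, orange, pink, purple, teal, yellow} — 7 values for 7 variables — and black appears only in B's list, so B = black.
Among the 6 still-open variables, orange fits only D (and all 6 values in {grey, orange, pink, purple, teal, yellow} must be used), so D = orange.
The 5 still-open variables together cover exactly {grey, pink, purple, teal, yellow} — 5 values for 5 variables — and teal appears only in G's list, so G = teal.

teal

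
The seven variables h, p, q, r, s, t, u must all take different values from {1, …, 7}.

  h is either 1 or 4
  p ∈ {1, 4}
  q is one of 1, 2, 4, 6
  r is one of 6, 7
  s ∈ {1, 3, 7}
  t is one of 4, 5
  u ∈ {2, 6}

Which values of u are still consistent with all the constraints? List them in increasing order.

2, 6

The 7 variables together cover exactly {1, 2, 3, 4, 5, 6, 7} — 7 values for 7 variables — and 3 appears only in s's list, so s = 3.
The 6 still-open variables together cover exactly {1, 2, 4, 5, 6, 7} — 6 values for 6 variables — and 5 appears only in t's list, so t = 5.
The 5 still-open variables draw from only 5 values {1, 2, 4, 6, 7}, so each is used; only r can be 7, hence r = 7.
h and p share exactly the 2 values {1, 4}; by pigeonhole those values go to them, so strike 1, 4 from q.
No further eliminations apply; u can still be any of 2, 6.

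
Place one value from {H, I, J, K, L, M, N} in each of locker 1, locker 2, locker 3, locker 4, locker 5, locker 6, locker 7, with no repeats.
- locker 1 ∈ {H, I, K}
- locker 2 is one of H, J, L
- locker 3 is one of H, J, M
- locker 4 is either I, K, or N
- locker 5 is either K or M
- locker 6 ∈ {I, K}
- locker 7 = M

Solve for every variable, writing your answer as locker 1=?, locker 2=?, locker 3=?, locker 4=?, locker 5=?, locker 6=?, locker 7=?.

locker 7 has just one choice, so locker 7 = M. Eliminate M elsewhere: locker 3, locker 5.
That leaves locker 5 = K. Strike K from locker 1, locker 4, locker 6.
locker 6's domain is down to {I}, so locker 6 = I. Strike I from locker 1, locker 4.
locker 1 has just one choice, so locker 1 = H. Eliminate H elsewhere: locker 2, locker 3.
locker 3 has just one choice, so locker 3 = J. So locker 2 can't be J.
locker 4 has just one choice, so locker 4 = N.
locker 2's domain is down to {L}, so locker 2 = L.

locker 1=H, locker 2=L, locker 3=J, locker 4=N, locker 5=K, locker 6=I, locker 7=M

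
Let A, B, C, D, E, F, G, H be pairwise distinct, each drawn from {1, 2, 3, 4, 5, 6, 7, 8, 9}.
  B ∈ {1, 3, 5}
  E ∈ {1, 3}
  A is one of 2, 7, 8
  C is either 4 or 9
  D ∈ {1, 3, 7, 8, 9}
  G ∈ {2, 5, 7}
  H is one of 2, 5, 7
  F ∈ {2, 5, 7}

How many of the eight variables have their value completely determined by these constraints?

The 8 variables together cover exactly {1, 2, 3, 4, 5, 7, 8, 9} — 8 values for 8 variables — and 4 appears only in C's list, so C = 4.
Among the 7 still-open variables, 9 fits only D (and all 7 values in {1, 2, 3, 5, 7, 8, 9} must be used), so D = 9.
The 6 still-open variables together cover exactly {1, 2, 3, 5, 7, 8} — 6 values for 6 variables — and 8 appears only in A's list, so A = 8.
F, G, H share exactly the 3 values {2, 5, 7}; by pigeonhole those values go to them, so strike 2, 5, 7 from B.
Determined: A=8, C=4, D=9. The other variables each still have more than one consistent value. That makes 3.

3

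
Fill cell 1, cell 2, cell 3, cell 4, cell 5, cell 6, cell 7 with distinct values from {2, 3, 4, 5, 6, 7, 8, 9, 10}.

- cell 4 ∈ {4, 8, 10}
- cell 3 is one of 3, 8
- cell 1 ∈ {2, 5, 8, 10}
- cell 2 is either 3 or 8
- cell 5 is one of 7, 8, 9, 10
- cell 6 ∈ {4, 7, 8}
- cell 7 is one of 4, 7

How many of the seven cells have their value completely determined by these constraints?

2

The 2 variables cell 2 and cell 3 are confined to {3, 8}, which locks those values in; drop them from cell 1, cell 4, cell 5, cell 6.
cell 6 and cell 7 share exactly the 2 values {4, 7}; by pigeonhole those values go to them, so strike 4, 7 from cell 4, cell 5.
cell 4's domain is down to {10}, so cell 4 = 10. Remove 10 from cell 1, cell 5.
cell 5 must be 9 (only option left).
Determined: cell 4=10, cell 5=9. The other cells each still have more than one consistent value. That makes 2.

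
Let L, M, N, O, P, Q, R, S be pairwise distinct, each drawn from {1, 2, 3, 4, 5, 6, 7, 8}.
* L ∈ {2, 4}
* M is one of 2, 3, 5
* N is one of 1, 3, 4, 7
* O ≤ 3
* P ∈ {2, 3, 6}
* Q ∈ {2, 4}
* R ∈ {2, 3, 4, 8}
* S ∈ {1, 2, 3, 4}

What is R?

8

Among the 8 variables, 5 fits only M (and all 8 values in {1, 2, 3, 4, 5, 6, 7, 8} must be used), so M = 5.
Among the 7 still-open variables, 6 fits only P (and all 7 values in {1, 2, 3, 4, 6, 7, 8} must be used), so P = 6.
The 6 still-open variables draw from only 6 values {1, 2, 3, 4, 7, 8}, so each is used; only N can be 7, hence N = 7.
The 5 still-open variables together cover exactly {1, 2, 3, 4, 8} — 5 values for 5 variables — and 8 appears only in R's list, so R = 8.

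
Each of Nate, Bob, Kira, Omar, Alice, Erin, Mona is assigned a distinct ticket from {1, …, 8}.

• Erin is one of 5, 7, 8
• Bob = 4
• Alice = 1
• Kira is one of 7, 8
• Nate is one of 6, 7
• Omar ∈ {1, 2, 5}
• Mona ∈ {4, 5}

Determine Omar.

Bob's domain is down to {4}, so Bob = 4. Remove 4 from Mona.
Alice's domain is down to {1}, so Alice = 1. Strike 1 from Omar.
Mona has just one choice, so Mona = 5. Eliminate 5 elsewhere: Omar, Erin.
So Omar = 2.

2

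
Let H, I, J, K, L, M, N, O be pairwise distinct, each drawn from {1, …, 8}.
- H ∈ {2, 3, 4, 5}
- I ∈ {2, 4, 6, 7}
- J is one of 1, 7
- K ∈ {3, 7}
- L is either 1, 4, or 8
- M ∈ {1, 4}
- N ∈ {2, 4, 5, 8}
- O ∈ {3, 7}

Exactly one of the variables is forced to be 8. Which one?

The 8 variables together cover exactly {1, 2, 3, 4, 5, 6, 7, 8} — 8 values for 8 variables — and 6 appears only in I's list, so I = 6.
K and O share exactly the 2 values {3, 7}; by pigeonhole those values go to them, so strike 3, 7 from H, J.
J has just one choice, so J = 1. So L, M can't be 1.
That leaves M = 4. Eliminate 4 elsewhere: H, L, N.
So 8 goes to L.

L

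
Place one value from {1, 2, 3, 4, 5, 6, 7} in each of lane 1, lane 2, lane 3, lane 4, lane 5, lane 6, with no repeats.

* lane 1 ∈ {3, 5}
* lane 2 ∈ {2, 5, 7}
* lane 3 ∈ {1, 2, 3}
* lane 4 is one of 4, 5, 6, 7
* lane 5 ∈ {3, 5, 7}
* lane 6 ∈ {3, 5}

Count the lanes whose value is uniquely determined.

3

lane 1 and lane 6 share exactly the 2 values {3, 5}; by pigeonhole those values go to them, so strike 3, 5 from lane 2, lane 3, lane 4, lane 5.
That leaves lane 5 = 7. Eliminate 7 elsewhere: lane 2, lane 4.
lane 2 must be 2 (only option left). Eliminate 2 elsewhere: lane 3.
That leaves lane 3 = 1.
Determined: lane 2=2, lane 3=1, lane 5=7. The other lanes each still have more than one consistent value. That makes 3.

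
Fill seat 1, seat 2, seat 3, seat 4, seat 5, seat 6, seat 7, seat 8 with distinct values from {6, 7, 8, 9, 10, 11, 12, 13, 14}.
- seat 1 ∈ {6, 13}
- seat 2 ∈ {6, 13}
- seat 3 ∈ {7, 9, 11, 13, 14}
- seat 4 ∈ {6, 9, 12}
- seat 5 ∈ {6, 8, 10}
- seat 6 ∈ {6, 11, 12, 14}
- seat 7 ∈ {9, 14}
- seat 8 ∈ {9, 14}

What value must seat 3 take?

seat 1 and seat 2 between them cover only {6, 13} — a naked pair. Remove those values from seat 3, seat 4, seat 5, seat 6.
seat 7 and seat 8 between them cover only {9, 14} — a naked pair. Remove those values from seat 3, seat 4, seat 6.
seat 4 must be 12 (only option left). Eliminate 12 elsewhere: seat 6.
That leaves seat 6 = 11. Strike 11 from seat 3.
So seat 3 = 7.

7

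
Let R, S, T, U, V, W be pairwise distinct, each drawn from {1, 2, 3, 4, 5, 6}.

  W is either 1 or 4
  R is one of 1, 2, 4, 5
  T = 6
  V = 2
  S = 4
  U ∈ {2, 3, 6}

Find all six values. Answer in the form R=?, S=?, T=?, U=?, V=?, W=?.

R=5, S=4, T=6, U=3, V=2, W=1

S's domain is down to {4}, so S = 4. Strike 4 from R, W.
That leaves T = 6. Remove 6 from U.
V has just one choice, so V = 2. Strike 2 from R, U.
W must be 1 (only option left). Eliminate 1 elsewhere: R.
That leaves R = 5.
U has just one choice, so U = 3.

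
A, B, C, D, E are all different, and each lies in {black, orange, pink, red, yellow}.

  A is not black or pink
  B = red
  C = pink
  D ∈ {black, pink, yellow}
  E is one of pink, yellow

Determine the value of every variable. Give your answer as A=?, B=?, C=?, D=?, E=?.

A=orange, B=red, C=pink, D=black, E=yellow

B must be red (only option left). Remove red from A.
C must be pink (only option left). So D, E can't be pink.
E's domain is down to {yellow}, so E = yellow. Strike yellow from A, D.
A's domain is down to {orange}, so A = orange.
D has just one choice, so D = black.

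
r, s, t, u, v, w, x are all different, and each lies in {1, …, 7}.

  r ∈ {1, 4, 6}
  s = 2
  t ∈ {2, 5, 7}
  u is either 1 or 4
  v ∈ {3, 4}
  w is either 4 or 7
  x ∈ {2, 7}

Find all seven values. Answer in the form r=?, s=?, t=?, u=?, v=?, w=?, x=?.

r=6, s=2, t=5, u=1, v=3, w=4, x=7

s has just one choice, so s = 2. Eliminate 2 elsewhere: t, x.
x has just one choice, so x = 7. Eliminate 7 elsewhere: t, w.
t's domain is down to {5}, so t = 5.
w's domain is down to {4}, so w = 4. Remove 4 from r, u, v.
u must be 1 (only option left). Eliminate 1 elsewhere: r.
v has just one choice, so v = 3.
r's domain is down to {6}, so r = 6.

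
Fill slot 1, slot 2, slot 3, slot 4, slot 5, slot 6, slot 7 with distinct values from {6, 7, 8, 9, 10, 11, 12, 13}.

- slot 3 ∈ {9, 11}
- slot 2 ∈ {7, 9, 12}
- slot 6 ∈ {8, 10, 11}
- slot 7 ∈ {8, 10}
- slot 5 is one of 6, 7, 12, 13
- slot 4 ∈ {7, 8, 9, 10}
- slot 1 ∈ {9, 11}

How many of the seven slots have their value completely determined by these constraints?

2

slot 1 and slot 3 between them cover only {9, 11} — a naked pair. Remove those values from slot 2, slot 4, slot 6.
The 2 variables slot 6 and slot 7 are confined to {8, 10}, which locks those values in; drop them from slot 4.
slot 4's domain is down to {7}, so slot 4 = 7. Strike 7 from slot 2, slot 5.
slot 2's domain is down to {12}, so slot 2 = 12. Eliminate 12 elsewhere: slot 5.
Determined: slot 2=12, slot 4=7. The other slots each still have more than one consistent value. That makes 2.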